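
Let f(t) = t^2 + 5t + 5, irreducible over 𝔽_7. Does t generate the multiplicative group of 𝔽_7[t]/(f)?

|GF(7^2)^×| = 7^2 − 1 = 48. Prime factorization: 48 = 2^4·3.
f is primitive ⇔ t has order 48 in GF(7)[t]/(f), i.e. t^(48/q) ≠ 1 for each prime q | 48.
t^(24) mod f = 6.
t^(16) mod f = 4.
None equal 1, so t has full order 48; f is primitive.

Yes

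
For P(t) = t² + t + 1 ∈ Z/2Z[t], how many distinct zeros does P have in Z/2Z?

Evaluate at each of the 2 elements of Z/2Z:
P(0) = 1; P(1) = 1.
No element is a root.

0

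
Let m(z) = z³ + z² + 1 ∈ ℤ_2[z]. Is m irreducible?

Check for roots in ℤ_2: m(0) = 1; m(1) = 1.
No roots. A degree-3 polynomial over a field with no linear factor is irreducible.

Yes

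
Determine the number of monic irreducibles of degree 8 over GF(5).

x^(5^8) − x is the product of all monic irreducibles of degree dividing 8; Möbius inversion gives N = (1/8) Σ μ(8/d)·5^d.
Divisors of 8: 1, 2, 4, 8; μ(8/d) for each: 0, 0, -1, 1.
Σ = − 5^4 + 5^8 = 390000.
N = 390000/8 = 48750.

48750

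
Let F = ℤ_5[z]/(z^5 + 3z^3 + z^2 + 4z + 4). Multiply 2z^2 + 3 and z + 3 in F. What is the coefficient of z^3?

Multiply in ℤ_5[z]: (2z^2 + 3)·(z + 3) = 2z^3 + z^2 + 3z + 4.
Reduced: 2z^3 + z^2 + 3z + 4.

2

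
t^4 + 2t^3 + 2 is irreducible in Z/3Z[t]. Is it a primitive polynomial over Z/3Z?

Yes

Write f(t) = t^4 + 2t^3 + 2.
|GF(3^4)^×| = 3^4 − 1 = 80. Prime factorization: 80 = 2^4·5.
f is primitive ⇔ t has order 80 in GF(3)[t]/(f), i.e. t^(80/q) ≠ 1 for each prime q | 80.
t^(40) mod f = 2.
t^(16) mod f = 2t^2 + t + 2.
None equal 1, so t has full order 80; f is primitive.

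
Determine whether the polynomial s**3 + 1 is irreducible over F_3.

No

Write f(s) = s**3 + 1.
Check for roots in F_3: f(0) = 1; f(1) = 2; f(2) = 0 → root.
f(2) = 0, so (s − 2) divides f(s); f is reducible.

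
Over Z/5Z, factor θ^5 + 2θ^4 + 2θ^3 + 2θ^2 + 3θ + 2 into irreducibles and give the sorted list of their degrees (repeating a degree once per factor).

Write f(θ) = θ^5 + 2θ^4 + 2θ^3 + 2θ^2 + 3θ + 2.
Roots in Z/5Z: f(0) = 2; f(1) = 2; f(2) = 1; f(3) = 3; f(4) = 0 → root.
Linear factors from roots: (θ + 1).
Complete factorization: f(θ) = (θ + 1)·(θ^2 + 3θ + 3)·(θ^2 + 3θ + 4).
Factor degrees with multiplicity: 1 + 2 + 2 = 5.

1, 2, 2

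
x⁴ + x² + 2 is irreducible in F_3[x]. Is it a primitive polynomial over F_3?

Write f(x) = x⁴ + x² + 2.
|GF(3^4)^×| = 3^4 − 1 = 80. Prime factorization: 80 = 2^4·5.
f is primitive ⇔ x has order 80 in GF(3)[x]/(f), i.e. x^(80/q) ≠ 1 for each prime q | 80.
x^(40) mod f = 2.
x^(16) mod f = 1
Since x^(16) = 1, the order of x divides 16 < 80; not primitive.

No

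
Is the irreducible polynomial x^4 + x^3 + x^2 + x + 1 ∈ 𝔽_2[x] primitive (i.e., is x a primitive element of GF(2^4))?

Write f(x) = x^4 + x^3 + x^2 + x + 1.
|GF(2^4)^×| = 2^4 − 1 = 15. Prime factorization: 15 = 3·5.
f is primitive ⇔ x has order 15 in GF(2)[x]/(f), i.e. x^(15/q) ≠ 1 for each prime q | 15.
x^(5) mod f = 1
x^(3) mod f = x^3.
Since x^(5) = 1, the order of x divides 5 < 15; not primitive.

No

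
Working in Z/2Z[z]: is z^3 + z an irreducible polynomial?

No

Write m(z) = z^3 + z.
Check for roots in Z/2Z: m(0) = 0 → root; m(1) = 0 → root.
m(0) = 0, so (z) divides m(z); m is reducible.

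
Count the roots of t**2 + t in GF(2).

Write g(t) = t**2 + t.
Evaluate at each of the 2 elements of GF(2):
g(0) = 0 → root; g(1) = 0 → root.
Roots: {0, 1}.

2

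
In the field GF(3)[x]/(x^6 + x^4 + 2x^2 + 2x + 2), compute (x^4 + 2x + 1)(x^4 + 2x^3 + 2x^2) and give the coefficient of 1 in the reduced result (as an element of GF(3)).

1

Multiply in GF(3)[x]: (x^4 + 2x + 1)·(x^4 + 2x^3 + 2x^2) = x^8 + 2x^7 + 2x^6 + 2x^5 + 2x^4 + 2x^2.
Reduce using x^6 ≡ 2x^4 + x^2 + x + 1 (mod x^6 + x^4 + 2x^2 + 2x + 2).
Reduced: 2x^4 + 1.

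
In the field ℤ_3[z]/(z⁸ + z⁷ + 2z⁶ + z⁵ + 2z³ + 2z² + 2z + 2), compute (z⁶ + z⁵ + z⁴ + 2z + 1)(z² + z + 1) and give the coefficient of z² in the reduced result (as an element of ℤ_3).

1

Multiply in ℤ_3[z]: (z⁶ + z⁵ + z⁴ + 2z + 1)·(z² + z + 1) = z⁸ + 2z⁷ + 2z⁵ + z⁴ + 2z³ + 1.
Reduce using z⁸ ≡ 2z⁷ + z⁶ + 2z⁵ + z³ + z² + z + 1 (mod z⁸ + z⁷ + 2z⁶ + z⁵ + 2z³ + 2z² + 2z + 2).
Reduced: z⁷ + z⁶ + z⁵ + z⁴ + z² + z + 2.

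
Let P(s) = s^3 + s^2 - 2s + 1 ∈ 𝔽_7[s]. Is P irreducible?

Check for roots in 𝔽_7: P(0) = 1; P(1) = 1; P(2) = 2; P(3) = 3; P(4) = 3; P(5) = 1; P(6) = 3.
No roots. A degree-3 polynomial over a field with no linear factor is irreducible.

Yes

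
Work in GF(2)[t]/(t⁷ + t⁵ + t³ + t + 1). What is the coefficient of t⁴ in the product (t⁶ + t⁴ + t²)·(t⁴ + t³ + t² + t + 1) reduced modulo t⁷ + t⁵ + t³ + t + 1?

0

Multiply in GF(2)[t]: (t⁶ + t⁴ + t²)·(t⁴ + t³ + t² + t + 1) = t¹⁰ + t⁹ + t⁶ + t³ + t².
Reduce using t⁷ ≡ t⁵ + t³ + t + 1 (mod t⁷ + t⁵ + t³ + t + 1).
Reduced: t⁶ + t² + 1.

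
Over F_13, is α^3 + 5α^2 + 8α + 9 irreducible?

Write h(α) = α^3 + 5α^2 + 8α + 9.
Check each element of F_13 for a root: h(0)=9, h(1)=10, h(2)=1, h(3)=1, h(4)=3, h(5)=0, h(6)=11, h(7)=3, h(8)=8, h(9)=6, h(10)=3, h(11)=5, h(12)=5.
h(5) = 0, so (α − 5) divides h(α); h is reducible.

No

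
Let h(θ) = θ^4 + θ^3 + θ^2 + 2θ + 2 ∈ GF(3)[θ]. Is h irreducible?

Yes

Check for roots in GF(3): h(0) = 2; h(1) = 1; h(2) = 1.
No roots, so no linear factors.
Monic irreducibles of degree 2 over GF(3): θ^2 + 1, θ^2 + θ + 2, θ^2 + 2θ + 2.
None of them divide h (all give nonzero remainder).
No irreducible factor of degree ≤ 2 exists, so h is irreducible over GF(3).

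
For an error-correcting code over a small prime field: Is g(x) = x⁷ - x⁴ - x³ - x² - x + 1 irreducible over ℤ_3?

Check for roots in ℤ_3: g(0) = 1; g(1) = 1; g(2) = 0 → root.
g(2) = 0, so (x − 2) divides g(x); g is reducible.

No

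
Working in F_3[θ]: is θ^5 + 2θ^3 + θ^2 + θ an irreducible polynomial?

Write f(θ) = θ^5 + 2θ^3 + θ^2 + θ.
Check for roots in F_3: f(0) = 0 → root; f(1) = 2; f(2) = 0 → root.
f(0) = 0, so (θ) divides f(θ); f is reducible.

No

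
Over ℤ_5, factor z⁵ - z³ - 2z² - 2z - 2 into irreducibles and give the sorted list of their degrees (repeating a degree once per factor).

Write f(z) = z⁵ - z³ - 2z² - 2z - 2.
Roots in ℤ_5: f(0) = 3; f(1) = 4; f(2) = 0 → root; f(3) = 0 → root; f(4) = 3.
Linear factors from roots: (z - 2), (z + 2).
Complete factorization: f(z) = (z + 2)·(z - 2)·(z³ - 2z - 2).
Factor degrees with multiplicity: 1 + 1 + 3 = 5.

1, 1, 3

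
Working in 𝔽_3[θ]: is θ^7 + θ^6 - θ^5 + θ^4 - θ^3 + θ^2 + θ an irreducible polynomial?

No

Write g(θ) = θ^7 + θ^6 - θ^5 + θ^4 - θ^3 + θ^2 + θ.
Check for roots in 𝔽_3: g(0) = 0 → root; g(1) = 0 → root; g(2) = 0 → root.
g(0) = 0, so (θ) divides g(θ); g is reducible.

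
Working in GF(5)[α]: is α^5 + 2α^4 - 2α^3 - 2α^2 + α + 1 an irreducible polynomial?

Write g(α) = α^5 + 2α^4 - 2α^3 - 2α^2 + α + 1.
Check for roots in GF(5): g(0) = 1; g(1) = 1; g(2) = 3; g(3) = 2; g(4) = 1.
No roots, so no linear factors.
Degree-2 irreducible divisors: test the 10 monic irreducibles of degree 2 over GF(5).
None of them divide g (all give nonzero remainder).
No irreducible factor of degree ≤ 2 exists, so g is irreducible over GF(5).

Yes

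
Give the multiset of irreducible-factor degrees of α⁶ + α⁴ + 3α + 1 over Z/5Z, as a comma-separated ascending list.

1, 1, 2, 2

Write f(α) = α⁶ + α⁴ + 3α + 1.
Roots in Z/5Z: f(0) = 1; f(1) = 1; f(2) = 2; f(3) = 0 → root; f(4) = 0 → root.
Linear factors from roots: (α + 2), (α + 1).
Complete factorization: f(α) = (α + 1)·(α + 2)·(α² + 3α + 4)·(α² + 4α + 2).
Factor degrees with multiplicity: 1 + 1 + 2 + 2 = 6.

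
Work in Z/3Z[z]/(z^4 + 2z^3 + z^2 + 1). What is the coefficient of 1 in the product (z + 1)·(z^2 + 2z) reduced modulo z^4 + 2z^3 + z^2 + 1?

0

Multiply in Z/3Z[z]: (z + 1)·(z^2 + 2z) = z^3 + 2z.
Reduced: z^3 + 2z.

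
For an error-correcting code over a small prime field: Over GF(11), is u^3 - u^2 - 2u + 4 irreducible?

No

Write m(u) = u^3 - u^2 - 2u + 4.
Check each element of GF(11) for a root: m(0)=4, m(1)=2, m(2)=4, m(3)=5, m(4)=0, m(5)=6, m(6)=7, m(7)=9, m(8)=7, m(9)=7, m(10)=4.
m(4) = 0, so (u − 4) divides m(u); m is reducible.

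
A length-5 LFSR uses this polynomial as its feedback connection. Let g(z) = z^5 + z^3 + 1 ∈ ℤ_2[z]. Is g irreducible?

Check for roots in ℤ_2: g(0) = 1; g(1) = 1.
No roots, so no linear factors.
Monic irreducibles of degree 2 over GF(2): z^2 + z + 1.
None of them divide g (all give nonzero remainder).
No irreducible factor of degree ≤ 2 exists, so g is irreducible over GF(2).

Yes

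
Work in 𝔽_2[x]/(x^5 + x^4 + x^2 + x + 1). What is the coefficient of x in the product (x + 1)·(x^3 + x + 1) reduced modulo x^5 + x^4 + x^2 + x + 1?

0

Multiply in 𝔽_2[x]: (x + 1)·(x^3 + x + 1) = x^4 + x^3 + x^2 + 1.
Reduced: x^4 + x^3 + x^2 + 1.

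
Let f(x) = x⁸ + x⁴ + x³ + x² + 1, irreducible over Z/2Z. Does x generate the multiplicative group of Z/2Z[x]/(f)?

|GF(2^8)^×| = 2^8 − 1 = 255. Prime factorization: 255 = 3·5·17.
f is primitive ⇔ x has order 255 in GF(2)[x]/(f), i.e. x^(255/q) ≠ 1 for each prime q | 255.
x^(85) mod f = x⁷ + x⁶ + x⁴ + x² + x.
x^(51) mod f = x³ + x.
x^(15) mod f = x⁵ + x² + x.
None equal 1, so x has full order 255; f is primitive.

Yes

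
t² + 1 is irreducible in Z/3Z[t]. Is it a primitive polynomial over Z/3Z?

Write f(t) = t² + 1.
|GF(3^2)^×| = 3^2 − 1 = 8. Prime factorization: 8 = 2^3.
f is primitive ⇔ t has order 8 in GF(3)[t]/(f), i.e. t^(8/q) ≠ 1 for each prime q | 8.
t^(4) mod f = 1
Since t^(4) = 1, the order of t divides 4 < 8; not primitive.

No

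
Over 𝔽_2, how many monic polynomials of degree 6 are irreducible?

x^(2^6) − x is the product of all monic irreducibles of degree dividing 6; Möbius inversion gives N = (1/6) Σ μ(6/d)·2^d.
Divisors of 6: 1, 2, 3, 6; μ(6/d) for each: 1, -1, -1, 1.
Σ = 2^1 − 2^2 − 2^3 + 2^6 = 54.
N = 54/6 = 9.

9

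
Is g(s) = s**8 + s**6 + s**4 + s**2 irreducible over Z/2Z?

No

Check for roots in Z/2Z: g(0) = 0 → root; g(1) = 0 → root.
g(0) = 0, so (s) divides g(s); g is reducible.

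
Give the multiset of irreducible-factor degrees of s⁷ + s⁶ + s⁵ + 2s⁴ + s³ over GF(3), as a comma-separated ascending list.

Write h(s) = s⁷ + s⁶ + s⁵ + 2s⁴ + s³.
Roots in GF(3): h(0) = 0 → root; h(1) = 0 → root; h(2) = 0 → root.
Linear factors from roots: (s), (s + 2), (s + 1).
Complete factorization: h(s) = (s + 1)·(s + 2)·(s)^3·(s² + s + 2).
Factor degrees with multiplicity: 1 + 1 + 1 + 1 + 1 + 2 = 7.

1, 1, 1, 1, 1, 2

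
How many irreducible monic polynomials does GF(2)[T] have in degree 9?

56

x^(2^9) − x is the product of all monic irreducibles of degree dividing 9; Möbius inversion gives N = (1/9) Σ μ(9/d)·2^d.
Divisors of 9: 1, 3, 9; μ(9/d) for each: 0, -1, 1.
Σ = − 2^3 + 2^9 = 504.
N = 504/9 = 56.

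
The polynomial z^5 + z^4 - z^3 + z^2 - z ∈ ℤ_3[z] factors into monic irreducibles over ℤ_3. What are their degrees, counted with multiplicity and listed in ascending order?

1, 1, 3

Write h(z) = z^5 + z^4 - z^3 + z^2 - z.
Roots in ℤ_3: h(0) = 0 → root; h(1) = 1; h(2) = 0 → root.
Linear factors from roots: (z), (z + 1).
Complete factorization: h(z) = (z)·(z + 1)·(z^3 - z - 1).
Factor degrees with multiplicity: 1 + 1 + 3 = 5.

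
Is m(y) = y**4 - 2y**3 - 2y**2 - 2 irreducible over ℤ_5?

Check for roots in ℤ_5: m(0) = 3; m(1) = 0 → root; m(2) = 0 → root; m(3) = 2; m(4) = 4.
m(1) = 0, so (y − 1) divides m(y); m is reducible.

No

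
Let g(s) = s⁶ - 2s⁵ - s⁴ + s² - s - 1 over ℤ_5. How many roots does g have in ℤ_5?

1

Evaluate at each of the 5 elements of ℤ_5:
g(0) = 4; g(1) = 2; g(2) = 0 → root; g(3) = 2; g(4) = 3.
Roots: {2}.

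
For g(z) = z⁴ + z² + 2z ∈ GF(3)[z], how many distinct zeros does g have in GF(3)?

2

Evaluate at each of the 3 elements of GF(3):
g(0) = 0 → root; g(1) = 1; g(2) = 0 → root.
Roots: {0, 2}.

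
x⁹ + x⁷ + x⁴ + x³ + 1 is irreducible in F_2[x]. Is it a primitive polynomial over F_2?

No

Write f(x) = x⁹ + x⁷ + x⁴ + x³ + 1.
|GF(2^9)^×| = 2^9 − 1 = 511. Prime factorization: 511 = 7·73.
f is primitive ⇔ x has order 511 in GF(2)[x]/(f), i.e. x^(511/q) ≠ 1 for each prime q | 511.
x^(73) mod f = 1
x^(7) mod f = x⁷.
Since x^(73) = 1, the order of x divides 73 < 511; not primitive.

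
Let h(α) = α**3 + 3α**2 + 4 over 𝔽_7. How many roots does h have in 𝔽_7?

0

Evaluate at each of the 7 elements of 𝔽_7:
h(0) = 4; h(1) = 1; h(2) = 3; h(3) = 2; h(4) = 4; h(5) = 1; h(6) = 6.
No element is a root.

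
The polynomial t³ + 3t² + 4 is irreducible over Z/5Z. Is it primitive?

No

Write f(t) = t³ + 3t² + 4.
|GF(5^3)^×| = 5^3 − 1 = 124. Prime factorization: 124 = 2^2·31.
f is primitive ⇔ t has order 124 in GF(5)[t]/(f), i.e. t^(124/q) ≠ 1 for each prime q | 124.
t^(62) mod f = 1
t^(4) mod f = 4t² + t + 2.
Since t^(62) = 1, the order of t divides 62 < 124; not primitive.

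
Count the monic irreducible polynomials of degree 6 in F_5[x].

Gauss's count: N_{5}(6) = (1/6) Σ_{d|6} μ(6/d)·5^d.
Divisors of 6: 1, 2, 3, 6; μ(6/d) for each: 1, -1, -1, 1.
Σ = 5^1 − 5^2 − 5^3 + 5^6 = 15480.
N = 15480/6 = 2580.

2580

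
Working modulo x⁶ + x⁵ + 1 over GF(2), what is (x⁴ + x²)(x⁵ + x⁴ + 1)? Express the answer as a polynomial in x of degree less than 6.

Multiply in GF(2)[x]: (x⁴ + x²)·(x⁵ + x⁴ + 1) = x⁹ + x⁸ + x⁷ + x⁶ + x⁴ + x².
Reduce using x⁶ ≡ x⁵ + 1 (mod x⁶ + x⁵ + 1).
Reduced: x⁴ + x³ + x² + x.

x^4 + x^3 + x^2 + x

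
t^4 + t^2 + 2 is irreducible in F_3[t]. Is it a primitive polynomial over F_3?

No

Write f(t) = t^4 + t^2 + 2.
|GF(3^4)^×| = 3^4 − 1 = 80. Prime factorization: 80 = 2^4·5.
f is primitive ⇔ t has order 80 in GF(3)[t]/(f), i.e. t^(80/q) ≠ 1 for each prime q | 80.
t^(40) mod f = 2.
t^(16) mod f = 1
Since t^(16) = 1, the order of t divides 16 < 80; not primitive.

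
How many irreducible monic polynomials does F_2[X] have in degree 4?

The number of monic irreducibles of degree 4 over GF(2) is (1/4)·Σ_{d∣4} μ(4/d) 2^d.
Divisors of 4: 1, 2, 4; μ(4/d) for each: 0, -1, 1.
Σ = − 2^2 + 2^4 = 12.
N = 12/4 = 3.

3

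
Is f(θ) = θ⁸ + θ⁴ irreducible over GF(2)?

Check for roots in GF(2): f(0) = 0 → root; f(1) = 0 → root.
f(0) = 0, so (θ) divides f(θ); f is reducible.

No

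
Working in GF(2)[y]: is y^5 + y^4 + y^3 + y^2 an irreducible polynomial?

Write m(y) = y^5 + y^4 + y^3 + y^2.
Check for roots in GF(2): m(0) = 0 → root; m(1) = 0 → root.
m(0) = 0, so (y) divides m(y); m is reducible.

No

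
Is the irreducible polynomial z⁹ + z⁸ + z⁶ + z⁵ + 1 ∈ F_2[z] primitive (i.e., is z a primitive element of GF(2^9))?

Yes

Write f(z) = z⁹ + z⁸ + z⁶ + z⁵ + 1.
|GF(2^9)^×| = 2^9 − 1 = 511. Prime factorization: 511 = 7·73.
f is primitive ⇔ z has order 511 in GF(2)[z]/(f), i.e. z^(511/q) ≠ 1 for each prime q | 511.
z^(73) mod f = z⁸ + z⁵ + z² + 1.
z^(7) mod f = z⁷.
None equal 1, so z has full order 511; f is primitive.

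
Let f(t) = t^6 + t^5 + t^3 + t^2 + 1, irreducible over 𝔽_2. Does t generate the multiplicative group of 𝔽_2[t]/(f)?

Yes

|GF(2^6)^×| = 2^6 − 1 = 63. Prime factorization: 63 = 3^2·7.
f is primitive ⇔ t has order 63 in GF(2)[t]/(f), i.e. t^(63/q) ≠ 1 for each prime q | 63.
t^(21) mod f = t^4 + t^2 + t + 1.
t^(9) mod f = t^2 + t.
None equal 1, so t has full order 63; f is primitive.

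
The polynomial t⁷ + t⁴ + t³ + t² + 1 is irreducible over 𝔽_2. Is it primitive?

Write f(t) = t⁷ + t⁴ + t³ + t² + 1.
|GF(2^7)^×| = 2^7 − 1 = 127. Prime factorization: 127 = 127.
f is primitive ⇔ t has order 127 in GF(2)[t]/(f), i.e. t^(127/q) ≠ 1 for each prime q | 127.
t^(1) mod f = t.
None equal 1, so t has full order 127; f is primitive.

Yes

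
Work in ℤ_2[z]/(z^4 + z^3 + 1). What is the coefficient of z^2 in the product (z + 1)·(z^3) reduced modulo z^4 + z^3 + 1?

Multiply in ℤ_2[z]: (z + 1)·(z^3) = z^4 + z^3.
Reduce using z^4 ≡ z^3 + 1 (mod z^4 + z^3 + 1).
Reduced: 1.

0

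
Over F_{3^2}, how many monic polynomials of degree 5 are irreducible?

11808

x^(9^5) − x is the product of all monic irreducibles of degree dividing 5; Möbius inversion gives N = (1/5) Σ μ(5/d)·9^d.
Divisors of 5: 1, 5; μ(5/d) for each: -1, 1.
Σ = − 9^1 + 9^5 = 59040.
N = 59040/5 = 11808.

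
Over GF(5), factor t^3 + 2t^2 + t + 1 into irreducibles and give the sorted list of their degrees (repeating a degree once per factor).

Write f(t) = t^3 + 2t^2 + t + 1.
Roots in GF(5): f(0) = 1; f(1) = 0 → root; f(2) = 4; f(3) = 4; f(4) = 1.
Linear factors from roots: (t - 1).
Complete factorization: f(t) = (t - 1)·(t^2 - 2t - 1).
Factor degrees with multiplicity: 1 + 2 = 3.

1, 2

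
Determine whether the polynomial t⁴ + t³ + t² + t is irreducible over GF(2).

Write m(t) = t⁴ + t³ + t² + t.
Check for roots in GF(2): m(0) = 0 → root; m(1) = 0 → root.
m(0) = 0, so (t) divides m(t); m is reducible.

No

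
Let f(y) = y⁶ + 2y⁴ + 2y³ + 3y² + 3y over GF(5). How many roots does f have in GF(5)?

2

Evaluate at each of the 5 elements of GF(5):
f(0) = 0 → root; f(1) = 1; f(2) = 0 → root; f(3) = 1; f(4) = 1.
Roots: {0, 2}.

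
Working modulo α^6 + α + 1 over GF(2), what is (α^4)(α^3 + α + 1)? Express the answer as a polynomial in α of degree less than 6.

Multiply in GF(2)[α]: (α^4)·(α^3 + α + 1) = α^7 + α^5 + α^4.
Reduce using α^6 ≡ α + 1 (mod α^6 + α + 1).
Reduced: α^5 + α^4 + α^2 + α.

α^5 + α^4 + α^2 + α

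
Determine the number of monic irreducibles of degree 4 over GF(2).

3

Gauss's count: N_{2}(4) = (1/4) Σ_{d|4} μ(4/d)·2^d.
Divisors of 4: 1, 2, 4; μ(4/d) for each: 0, -1, 1.
Σ = − 2^2 + 2^4 = 12.
N = 12/4 = 3.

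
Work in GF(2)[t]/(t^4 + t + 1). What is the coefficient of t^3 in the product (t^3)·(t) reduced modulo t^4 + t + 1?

0

Multiply in GF(2)[t]: (t^3)·(t) = t^4.
Reduce using t^4 ≡ t + 1 (mod t^4 + t + 1).
Reduced: t + 1.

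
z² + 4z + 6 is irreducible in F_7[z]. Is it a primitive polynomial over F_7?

Write f(z) = z² + 4z + 6.
|GF(7^2)^×| = 7^2 − 1 = 48. Prime factorization: 48 = 2^4·3.
f is primitive ⇔ z has order 48 in GF(7)[z]/(f), i.e. z^(48/q) ≠ 1 for each prime q | 48.
z^(24) mod f = 6.
z^(16) mod f = 1
Since z^(16) = 1, the order of z divides 16 < 48; not primitive.

No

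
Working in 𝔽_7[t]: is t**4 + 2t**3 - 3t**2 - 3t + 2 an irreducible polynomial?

Yes

Write g(t) = t**4 + 2t**3 - 3t**2 - 3t + 2.
Check for roots in 𝔽_7: g(0) = 2; g(1) = 6; g(2) = 2; g(3) = 3; g(4) = 4; g(5) = 3; g(6) = 1.
No roots, so no linear factors.
Degree-2 irreducible divisors: test the 21 monic irreducibles of degree 2 over GF(7).
None of them divide g (all give nonzero remainder).
No irreducible factor of degree ≤ 2 exists, so g is irreducible over GF(7).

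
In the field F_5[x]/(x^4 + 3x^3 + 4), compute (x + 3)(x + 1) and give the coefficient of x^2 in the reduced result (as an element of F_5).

1

Multiply in F_5[x]: (x + 3)·(x + 1) = x^2 + 4x + 3.
Reduced: x^2 + 4x + 3.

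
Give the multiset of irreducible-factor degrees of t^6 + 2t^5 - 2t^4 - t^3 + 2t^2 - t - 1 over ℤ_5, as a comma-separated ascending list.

Write h(t) = t^6 + 2t^5 - 2t^4 - t^3 + 2t^2 - t - 1.
Roots in ℤ_5: h(0) = 4; h(1) = 0 → root; h(2) = 3; h(3) = 0 → root; h(4) = 0 → root.
Linear factors from roots: (t - 1), (t + 2), (t + 1).
Complete factorization: h(t) = (t + 1)·(t + 2)·(t - 1)·(t^3 - t - 2).
Factor degrees with multiplicity: 1 + 1 + 1 + 3 = 6.

1, 1, 1, 3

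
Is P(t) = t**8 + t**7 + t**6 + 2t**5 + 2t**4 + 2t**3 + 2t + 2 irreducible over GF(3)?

Check for roots in GF(3): P(0) = 2; P(1) = 1; P(2) = 2.
No roots, so no linear factors.
Monic irreducibles of degree 2 over GF(3): t**2 + 1, t**2 + t + 2, t**2 + 2t + 2.
None of them divide P (all give nonzero remainder).
Degree-3 irreducible divisors: test the 8 monic irreducibles of degree 3 over GF(3).
None of them divide P (all give nonzero remainder).
Degree-4 irreducible divisors: test the 18 monic irreducibles of degree 4 over GF(3).
None of them divide P (all give nonzero remainder).
No irreducible factor of degree ≤ 4 exists, so P is irreducible over GF(3).

Yes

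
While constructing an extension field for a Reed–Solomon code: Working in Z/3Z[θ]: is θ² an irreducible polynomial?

No

Write P(θ) = θ².
Check for roots in Z/3Z: P(0) = 0 → root; P(1) = 1; P(2) = 1.
P(0) = 0, so (θ) divides P(θ); P is reducible.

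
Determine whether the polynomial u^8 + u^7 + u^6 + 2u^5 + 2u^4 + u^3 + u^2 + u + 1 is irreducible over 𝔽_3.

Yes

Write h(u) = u^8 + u^7 + u^6 + 2u^5 + 2u^4 + u^3 + u^2 + u + 1.
Check for roots in 𝔽_3: h(0) = 1; h(1) = 2; h(2) = 1.
No roots, so no linear factors.
Monic irreducibles of degree 2 over GF(3): u^2 + 1, u^2 + u + 2, u^2 + 2u + 2.
None of them divide h (all give nonzero remainder).
Degree-3 irreducible divisors: test the 8 monic irreducibles of degree 3 over GF(3).
None of them divide h (all give nonzero remainder).
Degree-4 irreducible divisors: test the 18 monic irreducibles of degree 4 over GF(3).
None of them divide h (all give nonzero remainder).
No irreducible factor of degree ≤ 4 exists, so h is irreducible over GF(3).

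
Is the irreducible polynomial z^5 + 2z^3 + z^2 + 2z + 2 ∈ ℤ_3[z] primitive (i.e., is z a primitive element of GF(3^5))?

No

Write f(z) = z^5 + 2z^3 + z^2 + 2z + 2.
|GF(3^5)^×| = 3^5 − 1 = 242. Prime factorization: 242 = 2·11^2.
f is primitive ⇔ z has order 242 in GF(3)[z]/(f), i.e. z^(242/q) ≠ 1 for each prime q | 242.
z^(121) mod f = 1
z^(22) mod f = 1
Since z^(121) = 1, the order of z divides 121 < 242; not primitive.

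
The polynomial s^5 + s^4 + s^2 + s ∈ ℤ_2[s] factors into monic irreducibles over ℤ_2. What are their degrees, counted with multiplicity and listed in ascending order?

1, 1, 1, 2

Write f(s) = s^5 + s^4 + s^2 + s.
Roots in ℤ_2: f(0) = 0 → root; f(1) = 0 → root.
Linear factors from roots: (s), (s + 1).
Complete factorization: f(s) = (s)·(s + 1)^2·(s^2 + s + 1).
Factor degrees with multiplicity: 1 + 1 + 1 + 2 = 5.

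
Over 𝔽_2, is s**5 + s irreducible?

No

Write m(s) = s**5 + s.
Check for roots in 𝔽_2: m(0) = 0 → root; m(1) = 0 → root.
m(0) = 0, so (s) divides m(s); m is reducible.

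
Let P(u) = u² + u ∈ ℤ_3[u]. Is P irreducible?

No

Check for roots in ℤ_3: P(0) = 0 → root; P(1) = 2; P(2) = 0 → root.
P(0) = 0, so (u) divides P(u); P is reducible.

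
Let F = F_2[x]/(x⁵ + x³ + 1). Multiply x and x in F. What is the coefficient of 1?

0

Multiply in F_2[x]: (x)·(x) = x².
Reduced: x².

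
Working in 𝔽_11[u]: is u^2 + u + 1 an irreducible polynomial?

Write m(u) = u^2 + u + 1.
Check each element of 𝔽_11 for a root: m(0)=1, m(1)=3, m(2)=7, m(3)=2, m(4)=10, m(5)=9, m(6)=10, m(7)=2, m(8)=7, m(9)=3, m(10)=1.
No roots. A degree-2 polynomial over a field with no linear factor is irreducible.

Yes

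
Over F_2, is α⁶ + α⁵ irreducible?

Write m(α) = α⁶ + α⁵.
Check for roots in F_2: m(0) = 0 → root; m(1) = 0 → root.
m(0) = 0, so (α) divides m(α); m is reducible.

No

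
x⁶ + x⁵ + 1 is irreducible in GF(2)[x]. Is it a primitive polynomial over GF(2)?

Write f(x) = x⁶ + x⁵ + 1.
|GF(2^6)^×| = 2^6 − 1 = 63. Prime factorization: 63 = 3^2·7.
f is primitive ⇔ x has order 63 in GF(2)[x]/(f), i.e. x^(63/q) ≠ 1 for each prime q | 63.
x^(21) mod f = x⁵ + x⁴ + x³ + 1.
x^(9) mod f = x⁵ + x³ + x² + x + 1.
None equal 1, so x has full order 63; f is primitive.

Yes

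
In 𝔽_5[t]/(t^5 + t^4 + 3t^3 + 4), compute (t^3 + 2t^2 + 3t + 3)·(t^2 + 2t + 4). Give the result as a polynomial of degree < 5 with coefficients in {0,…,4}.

3t^4 + 3t^3 + 2t^2 + 3t + 3

Multiply in 𝔽_5[t]: (t^3 + 2t^2 + 3t + 3)·(t^2 + 2t + 4) = t^5 + 4t^4 + t^3 + 2t^2 + 3t + 2.
Reduce using t^5 ≡ 4t^4 + 2t^3 + 1 (mod t^5 + t^4 + 3t^3 + 4).
Reduced: 3t^4 + 3t^3 + 2t^2 + 3t + 3.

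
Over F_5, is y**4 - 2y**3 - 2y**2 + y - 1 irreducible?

Yes

Write h(y) = y**4 - 2y**3 - 2y**2 + y - 1.
Check for roots in F_5: h(0) = 4; h(1) = 2; h(2) = 3; h(3) = 1; h(4) = 4.
No roots, so no linear factors.
Degree-2 irreducible divisors: test the 10 monic irreducibles of degree 2 over GF(5).
None of them divide h (all give nonzero remainder).
No irreducible factor of degree ≤ 2 exists, so h is irreducible over GF(5).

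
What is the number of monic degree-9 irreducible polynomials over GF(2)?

56

By the necklace-counting formula, N_2(9) = (1/9) Σ_{d|9} μ(9/d)·2^d.
Divisors of 9: 1, 3, 9; μ(9/d) for each: 0, -1, 1.
Σ = − 2^3 + 2^9 = 504.
N = 504/9 = 56.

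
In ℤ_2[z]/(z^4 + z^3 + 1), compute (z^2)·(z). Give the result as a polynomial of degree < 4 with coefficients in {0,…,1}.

z^3

Multiply in ℤ_2[z]: (z^2)·(z) = z^3.
Reduced: z^3.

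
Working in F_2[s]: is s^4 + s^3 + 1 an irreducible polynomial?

Write m(s) = s^4 + s^3 + 1.
Check for roots in F_2: m(0) = 1; m(1) = 1.
No roots, so no linear factors.
Monic irreducibles of degree 2 over GF(2): s^2 + s + 1.
None of them divide m (all give nonzero remainder).
No irreducible factor of degree ≤ 2 exists, so m is irreducible over GF(2).

Yes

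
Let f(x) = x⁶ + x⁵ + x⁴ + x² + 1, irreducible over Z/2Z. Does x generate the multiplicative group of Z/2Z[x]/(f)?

No

|GF(2^6)^×| = 2^6 − 1 = 63. Prime factorization: 63 = 3^2·7.
f is primitive ⇔ x has order 63 in GF(2)[x]/(f), i.e. x^(63/q) ≠ 1 for each prime q | 63.
x^(21) mod f = 1
x^(9) mod f = x³ + 1.
Since x^(21) = 1, the order of x divides 21 < 63; not primitive.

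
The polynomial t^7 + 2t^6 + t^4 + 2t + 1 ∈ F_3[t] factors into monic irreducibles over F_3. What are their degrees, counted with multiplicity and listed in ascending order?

7

Write f(t) = t^7 + 2t^6 + t^4 + 2t + 1.
Roots in F_3: f(0) = 1; f(1) = 1; f(2) = 1.
Complete factorization: f(t) = (t^7 + 2t^6 + t^4 + 2t + 1).
Factor degrees with multiplicity: 7 = 7.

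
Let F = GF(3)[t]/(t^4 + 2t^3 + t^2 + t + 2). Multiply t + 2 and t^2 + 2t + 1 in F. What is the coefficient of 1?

2

Multiply in GF(3)[t]: (t + 2)·(t^2 + 2t + 1) = t^3 + t^2 + 2t + 2.
Reduced: t^3 + t^2 + 2t + 2.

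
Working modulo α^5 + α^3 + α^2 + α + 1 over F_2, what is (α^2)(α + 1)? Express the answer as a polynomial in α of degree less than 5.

α^3 + α^2

Multiply in F_2[α]: (α^2)·(α + 1) = α^3 + α^2.
Reduced: α^3 + α^2.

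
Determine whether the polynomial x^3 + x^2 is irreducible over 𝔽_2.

No

Write P(x) = x^3 + x^2.
Check for roots in 𝔽_2: P(0) = 0 → root; P(1) = 0 → root.
P(0) = 0, so (x) divides P(x); P is reducible.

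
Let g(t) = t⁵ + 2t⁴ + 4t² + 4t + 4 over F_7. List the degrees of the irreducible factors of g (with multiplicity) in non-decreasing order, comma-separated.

Complete factorization: g(t) = (t⁵ + 2t⁴ + 4t² + 4t + 4).
Factor degrees with multiplicity: 5 = 5.

5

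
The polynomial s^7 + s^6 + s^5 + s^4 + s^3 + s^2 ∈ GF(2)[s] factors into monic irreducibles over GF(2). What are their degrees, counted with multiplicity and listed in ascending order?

1, 1, 1, 2, 2

Write g(s) = s^7 + s^6 + s^5 + s^4 + s^3 + s^2.
Roots in GF(2): g(0) = 0 → root; g(1) = 0 → root.
Linear factors from roots: (s), (s + 1).
Complete factorization: g(s) = (s + 1)·(s)^2·(s^2 + s + 1)^2.
Factor degrees with multiplicity: 1 + 1 + 1 + 2 + 2 = 7.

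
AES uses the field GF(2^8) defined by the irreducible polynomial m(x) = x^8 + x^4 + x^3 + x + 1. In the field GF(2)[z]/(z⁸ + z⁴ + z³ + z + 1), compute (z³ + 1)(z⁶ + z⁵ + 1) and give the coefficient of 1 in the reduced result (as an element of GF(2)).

0

Multiply in GF(2)[z]: (z³ + 1)·(z⁶ + z⁵ + 1) = z⁹ + z⁸ + z⁶ + z⁵ + z³ + 1.
Reduce using z⁸ ≡ z⁴ + z³ + z + 1 (mod z⁸ + z⁴ + z³ + z + 1).
Reduced: z⁶ + z².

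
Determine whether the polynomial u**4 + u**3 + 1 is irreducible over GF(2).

Write h(u) = u**4 + u**3 + 1.
Check for roots in GF(2): h(0) = 1; h(1) = 1.
No roots, so no linear factors.
Monic irreducibles of degree 2 over GF(2): u**2 + u + 1.
None of them divide h (all give nonzero remainder).
No irreducible factor of degree ≤ 2 exists, so h is irreducible over GF(2).

Yes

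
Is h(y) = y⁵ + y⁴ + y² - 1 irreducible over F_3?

Check for roots in F_3: h(0) = 2; h(1) = 2; h(2) = 0 → root.
h(2) = 0, so (y − 2) divides h(y); h is reducible.

No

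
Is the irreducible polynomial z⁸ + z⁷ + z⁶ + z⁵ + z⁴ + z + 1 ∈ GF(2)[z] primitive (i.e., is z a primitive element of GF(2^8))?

Write f(z) = z⁸ + z⁷ + z⁶ + z⁵ + z⁴ + z + 1.
|GF(2^8)^×| = 2^8 − 1 = 255. Prime factorization: 255 = 3·5·17.
f is primitive ⇔ z has order 255 in GF(2)[z]/(f), i.e. z^(255/q) ≠ 1 for each prime q | 255.
z^(85) mod f = z⁶ + z⁵ + z⁴.
z^(51) mod f = 1
z^(15) mod f = z⁷ + z⁴ + z³ + 1.
Since z^(51) = 1, the order of z divides 51 < 255; not primitive.

No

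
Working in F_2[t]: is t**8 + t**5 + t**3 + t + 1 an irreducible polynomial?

Yes

Write f(t) = t**8 + t**5 + t**3 + t + 1.
Check for roots in F_2: f(0) = 1; f(1) = 1.
No roots, so no linear factors.
Monic irreducibles of degree 2 over GF(2): t**2 + t + 1.
None of them divide f (all give nonzero remainder).
Monic irreducibles of degree 3 over GF(2): t**3 + t + 1, t**3 + t**2 + 1.
None of them divide f (all give nonzero remainder).
Monic irreducibles of degree 4 over GF(2): t**4 + t + 1, t**4 + t**3 + 1, t**4 + t**3 + t**2 + t + 1.
None of them divide f (all give nonzero remainder).
No irreducible factor of degree ≤ 4 exists, so f is irreducible over GF(2).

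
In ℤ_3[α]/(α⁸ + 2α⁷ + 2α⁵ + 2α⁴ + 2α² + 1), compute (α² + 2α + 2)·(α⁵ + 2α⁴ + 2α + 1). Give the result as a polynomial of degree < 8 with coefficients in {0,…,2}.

Multiply in ℤ_3[α]: (α² + 2α + 2)·(α⁵ + 2α⁴ + 2α + 1) = α⁷ + α⁶ + α⁴ + 2α³ + 2α² + 2.
Reduced: α⁷ + α⁶ + α⁴ + 2α³ + 2α² + 2.

α^7 + α^6 + α^4 + 2α^3 + 2α^2 + 2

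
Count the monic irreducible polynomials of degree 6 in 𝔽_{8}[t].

43596

The number of monic irreducibles of degree 6 over GF(8) is (1/6)·Σ_{d∣6} μ(6/d) 8^d.
Divisors of 6: 1, 2, 3, 6; μ(6/d) for each: 1, -1, -1, 1.
Σ = 8^1 − 8^2 − 8^3 + 8^6 = 261576.
N = 261576/6 = 43596.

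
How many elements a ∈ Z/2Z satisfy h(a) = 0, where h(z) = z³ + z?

2

Evaluate at each of the 2 elements of Z/2Z:
h(0) = 0 → root; h(1) = 0 → root.
Roots: {0, 1}.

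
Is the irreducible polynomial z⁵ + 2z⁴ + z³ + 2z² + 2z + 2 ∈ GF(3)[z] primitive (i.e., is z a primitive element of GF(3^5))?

Write f(z) = z⁵ + 2z⁴ + z³ + 2z² + 2z + 2.
|GF(3^5)^×| = 3^5 − 1 = 242. Prime factorization: 242 = 2·11^2.
f is primitive ⇔ z has order 242 in GF(3)[z]/(f), i.e. z^(242/q) ≠ 1 for each prime q | 242.
z^(121) mod f = 1
z^(22) mod f = z⁴ + z² + 2z + 2.
Since z^(121) = 1, the order of z divides 121 < 242; not primitive.

No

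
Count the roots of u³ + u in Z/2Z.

Write h(u) = u³ + u.
Evaluate at each of the 2 elements of Z/2Z:
h(0) = 0 → root; h(1) = 0 → root.
Roots: {0, 1}.

2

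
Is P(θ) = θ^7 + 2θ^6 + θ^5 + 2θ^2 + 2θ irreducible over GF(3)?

No

Check for roots in GF(3): P(0) = 0 → root; P(1) = 2; P(2) = 0 → root.
P(0) = 0, so (θ) divides P(θ); P is reducible.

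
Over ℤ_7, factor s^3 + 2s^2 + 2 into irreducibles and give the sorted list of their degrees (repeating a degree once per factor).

Write f(s) = s^3 + 2s^2 + 2.
Linear factors from roots: (s + 3).
Complete factorization: f(s) = (s + 3)·(s^2 - s + 3).
Factor degrees with multiplicity: 1 + 2 = 3.

1, 2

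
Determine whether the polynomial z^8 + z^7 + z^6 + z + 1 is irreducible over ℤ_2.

Yes

Write h(z) = z^8 + z^7 + z^6 + z + 1.
Check for roots in ℤ_2: h(0) = 1; h(1) = 1.
No roots, so no linear factors.
Monic irreducibles of degree 2 over GF(2): z^2 + z + 1.
None of them divide h (all give nonzero remainder).
Monic irreducibles of degree 3 over GF(2): z^3 + z + 1, z^3 + z^2 + 1.
None of them divide h (all give nonzero remainder).
Monic irreducibles of degree 4 over GF(2): z^4 + z + 1, z^4 + z^3 + 1, z^4 + z^3 + z^2 + z + 1.
None of them divide h (all give nonzero remainder).
No irreducible factor of degree ≤ 4 exists, so h is irreducible over GF(2).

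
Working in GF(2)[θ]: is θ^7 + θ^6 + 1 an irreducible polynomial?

Write h(θ) = θ^7 + θ^6 + 1.
Check for roots in GF(2): h(0) = 1; h(1) = 1.
No roots, so no linear factors.
Monic irreducibles of degree 2 over GF(2): θ^2 + θ + 1.
None of them divide h (all give nonzero remainder).
Monic irreducibles of degree 3 over GF(2): θ^3 + θ + 1, θ^3 + θ^2 + 1.
None of them divide h (all give nonzero remainder).
No irreducible factor of degree ≤ 3 exists, so h is irreducible over GF(2).

Yes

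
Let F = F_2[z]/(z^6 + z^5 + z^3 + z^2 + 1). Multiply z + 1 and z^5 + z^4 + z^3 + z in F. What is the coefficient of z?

Multiply in F_2[z]: (z + 1)·(z^5 + z^4 + z^3 + z) = z^6 + z^3 + z^2 + z.
Reduce using z^6 ≡ z^5 + z^3 + z^2 + 1 (mod z^6 + z^5 + z^3 + z^2 + 1).
Reduced: z^5 + z + 1.

1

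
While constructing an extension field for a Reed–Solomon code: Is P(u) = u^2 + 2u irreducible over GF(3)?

Check for roots in GF(3): P(0) = 0 → root; P(1) = 0 → root; P(2) = 2.
P(0) = 0, so (u) divides P(u); P is reducible.

No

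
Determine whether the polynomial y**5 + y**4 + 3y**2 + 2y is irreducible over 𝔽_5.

No

Write f(y) = y**5 + y**4 + 3y**2 + 2y.
Check for roots in 𝔽_5: f(0) = 0 → root; f(1) = 2; f(2) = 4; f(3) = 2; f(4) = 1.
f(0) = 0, so (y) divides f(y); f is reducible.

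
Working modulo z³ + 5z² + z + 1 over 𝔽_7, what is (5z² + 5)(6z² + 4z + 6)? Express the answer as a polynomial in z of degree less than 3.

Multiply in 𝔽_7[z]: (5z² + 5)·(6z² + 4z + 6) = 2z⁴ + 6z³ + 4z² + 6z + 2.
Reduce using z³ ≡ 2z² + 6z + 6 (mod z³ + 5z² + z + 1).
Reduced: z² + z + 6.

z^2 + z + 6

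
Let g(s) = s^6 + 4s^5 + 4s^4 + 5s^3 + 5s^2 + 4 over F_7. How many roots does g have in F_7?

0

Evaluate at each of the 7 elements of F_7:
g(0) = 4; g(1) = 2; g(2) = 5; g(3) = 4; g(4) = 2; g(5) = 5; g(6) = 5.
No element is a root.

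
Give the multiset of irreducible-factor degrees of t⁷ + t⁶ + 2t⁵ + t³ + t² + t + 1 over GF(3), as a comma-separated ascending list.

7

Write g(t) = t⁷ + t⁶ + 2t⁵ + t³ + t² + t + 1.
Roots in GF(3): g(0) = 1; g(1) = 2; g(2) = 1.
Complete factorization: g(t) = (t⁷ + t⁶ + 2t⁵ + t³ + t² + t + 1).
Factor degrees with multiplicity: 7 = 7.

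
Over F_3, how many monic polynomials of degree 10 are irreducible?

Gauss's count: N_{3}(10) = (1/10) Σ_{d|10} μ(10/d)·3^d.
Divisors of 10: 1, 2, 5, 10; μ(10/d) for each: 1, -1, -1, 1.
Σ = 3^1 − 3^2 − 3^5 + 3^10 = 58800.
N = 58800/10 = 5880.

5880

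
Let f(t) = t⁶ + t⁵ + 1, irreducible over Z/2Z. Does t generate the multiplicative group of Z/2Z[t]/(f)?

Yes

|GF(2^6)^×| = 2^6 − 1 = 63. Prime factorization: 63 = 3^2·7.
f is primitive ⇔ t has order 63 in GF(2)[t]/(f), i.e. t^(63/q) ≠ 1 for each prime q | 63.
t^(21) mod f = t⁵ + t⁴ + t³ + 1.
t^(9) mod f = t⁵ + t³ + t² + t + 1.
None equal 1, so t has full order 63; f is primitive.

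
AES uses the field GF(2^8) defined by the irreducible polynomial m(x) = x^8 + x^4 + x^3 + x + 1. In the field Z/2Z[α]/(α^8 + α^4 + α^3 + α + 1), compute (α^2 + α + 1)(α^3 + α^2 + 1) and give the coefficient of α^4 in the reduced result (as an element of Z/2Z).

0

Multiply in Z/2Z[α]: (α^2 + α + 1)·(α^3 + α^2 + 1) = α^5 + α + 1.
Reduced: α^5 + α + 1.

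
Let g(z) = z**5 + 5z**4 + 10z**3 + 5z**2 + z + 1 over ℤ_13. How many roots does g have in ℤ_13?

Evaluate at each of the 13 elements of ℤ_13:
g(0) = 1; g(1) = 10; g(2) = 7; g(3) = 5; g(4) = 0 → root; g(5) = 0 → root; g(6) = 2; g(7) = 8; g(8) = 2; g(9) = 5; g(10) = 0 → root; g(11) = 0 → root; g(12) = 12.
Roots: {4, 5, 10, 11}.

4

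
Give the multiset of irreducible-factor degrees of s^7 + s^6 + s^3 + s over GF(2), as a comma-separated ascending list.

1, 1, 2, 3

Write f(s) = s^7 + s^6 + s^3 + s.
Roots in GF(2): f(0) = 0 → root; f(1) = 0 → root.
Linear factors from roots: (s), (s + 1).
Complete factorization: f(s) = (s)·(s + 1)·(s^2 + s + 1)·(s^3 + s^2 + 1).
Factor degrees with multiplicity: 1 + 1 + 2 + 3 = 7.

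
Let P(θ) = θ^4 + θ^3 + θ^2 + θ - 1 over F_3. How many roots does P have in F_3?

Evaluate at each of the 3 elements of F_3:
P(0) = 2; P(1) = 0 → root; P(2) = 2.
Roots: {1}.

1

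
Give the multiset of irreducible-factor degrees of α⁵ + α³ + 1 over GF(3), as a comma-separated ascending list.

1, 4

Write h(α) = α⁵ + α³ + 1.
Roots in GF(3): h(0) = 1; h(1) = 0 → root; h(2) = 2.
Linear factors from roots: (α - 1).
Complete factorization: h(α) = (α - 1)·(α⁴ + α³ - α² - α - 1).
Factor degrees with multiplicity: 1 + 4 = 5.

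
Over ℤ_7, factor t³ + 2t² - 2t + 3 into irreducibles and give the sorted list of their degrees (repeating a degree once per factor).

Write g(t) = t³ + 2t² - 2t + 3.
Linear factors from roots: (t - 3), (t + 3), (t + 2).
Complete factorization: g(t) = (t + 2)·(t + 3)·(t - 3).
Factor degrees with multiplicity: 1 + 1 + 1 = 3.

1, 1, 1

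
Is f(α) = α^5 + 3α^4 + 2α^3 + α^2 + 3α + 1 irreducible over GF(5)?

Yes

Check for roots in GF(5): f(0) = 1; f(1) = 1; f(2) = 2; f(3) = 4; f(4) = 4.
No roots, so no linear factors.
Degree-2 irreducible divisors: test the 10 monic irreducibles of degree 2 over GF(5).
None of them divide f (all give nonzero remainder).
No irreducible factor of degree ≤ 2 exists, so f is irreducible over GF(5).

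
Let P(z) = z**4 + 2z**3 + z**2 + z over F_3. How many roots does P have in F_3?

Evaluate at each of the 3 elements of F_3:
P(0) = 0 → root; P(1) = 2; P(2) = 2.
Roots: {0}.

1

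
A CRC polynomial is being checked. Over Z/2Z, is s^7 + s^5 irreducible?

Write m(s) = s^7 + s^5.
Check for roots in Z/2Z: m(0) = 0 → root; m(1) = 0 → root.
m(0) = 0, so (s) divides m(s); m is reducible.

No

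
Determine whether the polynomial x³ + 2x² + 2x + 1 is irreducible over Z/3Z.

No

Write P(x) = x³ + 2x² + 2x + 1.
Check for roots in Z/3Z: P(0) = 1; P(1) = 0 → root; P(2) = 0 → root.
P(1) = 0, so (x − 1) divides P(x); P is reducible.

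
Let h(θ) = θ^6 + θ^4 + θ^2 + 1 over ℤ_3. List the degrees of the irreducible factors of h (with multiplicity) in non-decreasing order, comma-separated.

Roots in ℤ_3: h(0) = 1; h(1) = 1; h(2) = 1.
Complete factorization: h(θ) = (θ^2 + 1)·(θ^2 + θ + 2)·(θ^2 + 2θ + 2).
Factor degrees with multiplicity: 2 + 2 + 2 = 6.

2, 2, 2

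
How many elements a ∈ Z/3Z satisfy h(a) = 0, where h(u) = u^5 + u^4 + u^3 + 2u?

Evaluate at each of the 3 elements of Z/3Z:
h(0) = 0 → root; h(1) = 2; h(2) = 0 → root.
Roots: {0, 2}.

2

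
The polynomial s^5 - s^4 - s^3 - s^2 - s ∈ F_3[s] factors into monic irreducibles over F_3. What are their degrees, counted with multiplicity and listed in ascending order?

1, 1, 3

Write h(s) = s^5 - s^4 - s^3 - s^2 - s.
Roots in F_3: h(0) = 0 → root; h(1) = 0 → root; h(2) = 2.
Linear factors from roots: (s), (s - 1).
Complete factorization: h(s) = (s)·(s - 1)·(s^3 - s + 1).
Factor degrees with multiplicity: 1 + 1 + 3 = 5.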